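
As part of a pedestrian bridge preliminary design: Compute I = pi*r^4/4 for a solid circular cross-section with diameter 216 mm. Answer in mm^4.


r = d / 2 = 216 / 2 = 108.0 mm
I = pi * r^4 / 4 = pi * 108.0^4 / 4
= 106852553.05 mm^4

106852553.05 mm^4


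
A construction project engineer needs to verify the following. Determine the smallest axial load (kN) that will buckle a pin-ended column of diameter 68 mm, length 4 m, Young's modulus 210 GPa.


I = pi * d^4 / 64 = 1049555.84 mm^4
L = 4000.0 mm
P_cr = pi^2 * E * I / L^2
= 9.8696 * 210000.0 * 1049555.84 / 4000.0^2
= 135957.95 N = 135.9579 kN

135.9579 kN


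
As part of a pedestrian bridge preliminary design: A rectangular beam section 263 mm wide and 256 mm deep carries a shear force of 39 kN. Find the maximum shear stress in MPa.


A = b * h = 263 * 256 = 67328 mm^2
V = 39 kN = 39000.0 N
tau_max = 1.5 * V / A = 1.5 * 39000.0 / 67328
= 0.8689 MPa

0.8689 MPa


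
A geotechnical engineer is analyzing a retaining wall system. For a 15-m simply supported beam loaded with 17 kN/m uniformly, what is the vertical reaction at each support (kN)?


Total load = w * L = 17 * 15 = 255 kN
By symmetry, each reaction R = total / 2 = 255 / 2 = 127.5 kN

127.5 kN


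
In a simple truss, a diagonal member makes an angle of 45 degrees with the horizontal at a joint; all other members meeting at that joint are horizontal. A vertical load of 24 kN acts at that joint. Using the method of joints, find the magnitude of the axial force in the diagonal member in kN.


At the joint, only the diagonal has a vertical component, so vertical equilibrium gives:
F * sin(45) = 24
F = 24 / sin(45)
= 24 / 0.707107
= 33.94 kN

33.94 kN


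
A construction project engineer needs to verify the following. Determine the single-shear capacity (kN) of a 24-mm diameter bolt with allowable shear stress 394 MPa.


A = pi * d^2 / 4 = pi * 24^2 / 4 = 452.3893 mm^2
V = f_v * A / 1000 = 394 * 452.3893 / 1000
= 178.2414 kN

178.2414 kN


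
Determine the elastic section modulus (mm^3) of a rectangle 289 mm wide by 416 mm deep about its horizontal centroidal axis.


S = b * h^2 / 6
= 289 * 416^2 / 6
= 289 * 173056 / 6
= 8335530.67 mm^3

8335530.67 mm^3


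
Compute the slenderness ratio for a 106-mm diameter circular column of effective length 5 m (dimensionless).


Radius of gyration r = d / 4 = 106 / 4 = 26.5 mm
L_eff = 5000.0 mm
Slenderness ratio = L / r = 5000.0 / 26.5 = 188.68 (dimensionless)

188.68 (dimensionless)


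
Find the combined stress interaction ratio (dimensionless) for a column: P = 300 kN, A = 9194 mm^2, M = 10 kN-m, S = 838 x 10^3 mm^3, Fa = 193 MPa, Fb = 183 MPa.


f_a = P / A = 300000.0 / 9194 = 32.63 MPa
f_b = M / S = 10000000.0 / 838000.0 = 11.9332 MPa
Ratio = f_a / Fa + f_b / Fb
= 32.63 / 193 + 11.9332 / 183
= 0.2343 (dimensionless)

0.2343 (dimensionless)


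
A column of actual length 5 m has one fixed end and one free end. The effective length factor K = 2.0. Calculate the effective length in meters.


L_eff = K * L
= 2.0 * 5
= 10.0 m

10.0 m


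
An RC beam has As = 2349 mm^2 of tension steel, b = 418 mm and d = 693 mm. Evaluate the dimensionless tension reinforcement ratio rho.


rho = As / (b * d)
= 2349 / (418 * 693)
= 2349 / 289674
= 0.008109 (dimensionless)

0.008109 (dimensionless)


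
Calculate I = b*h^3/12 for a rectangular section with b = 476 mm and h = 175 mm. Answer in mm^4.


I = b * h^3 / 12
= 476 * 175^3 / 12
= 476 * 5359375 / 12
= 212588541.67 mm^4

212588541.67 mm^4


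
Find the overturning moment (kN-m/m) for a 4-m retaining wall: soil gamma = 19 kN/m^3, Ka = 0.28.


Pa = 0.5 * Ka * gamma * H^2
= 0.5 * 0.28 * 19 * 4^2
= 42.56 kN/m
Arm = H / 3 = 4 / 3 = 1.3333 m
Mo = Pa * arm = Pa * H / 3 = 42.56 * 4 / 3 = 56.7467 kN-m/m

56.7467 kN-m/m


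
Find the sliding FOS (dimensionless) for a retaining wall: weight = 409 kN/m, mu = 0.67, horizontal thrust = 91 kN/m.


Resisting force = mu * W = 0.67 * 409 = 274.03 kN/m
FOS = Resisting / Driving = 274.03 / 91
= 3.0113 (dimensionless)

3.0113 (dimensionless)


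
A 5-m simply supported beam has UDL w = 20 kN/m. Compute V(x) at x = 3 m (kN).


R_A = w * L / 2 = 20 * 5 / 2 = 50.0 kN
V(x) = R_A - w * x = 50.0 - 20 * 3
= -10.0 kN

-10.0 kN


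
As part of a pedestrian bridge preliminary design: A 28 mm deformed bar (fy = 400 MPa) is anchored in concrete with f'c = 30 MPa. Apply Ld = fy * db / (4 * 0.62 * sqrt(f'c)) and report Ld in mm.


Ld = (fy * db) / (4 * 0.62 * sqrt(f'c))
= (400 * 28) / (4 * 0.62 * sqrt(30))
= 11200 / 13.5835
= 824.53 mm

824.53 mm


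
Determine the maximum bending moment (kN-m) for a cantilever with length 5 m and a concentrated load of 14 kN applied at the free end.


For a cantilever with a point load at the free end:
M_max = P * L = 14 * 5 = 70 kN-m

70 kN-m


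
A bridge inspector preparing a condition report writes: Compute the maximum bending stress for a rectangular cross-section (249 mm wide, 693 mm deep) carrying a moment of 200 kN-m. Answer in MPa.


I = b * h^3 / 12 = 249 * 693^3 / 12 = 6905860557.75 mm^4
y = h / 2 = 693 / 2 = 346.5 mm
M = 200 kN-m = 200000000.0 N-mm
sigma = M * y / I = 200000000.0 * 346.5 / 6905860557.75
= 10.03 MPa

10.03 MPa


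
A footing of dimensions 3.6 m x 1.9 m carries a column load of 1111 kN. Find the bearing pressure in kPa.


A = 3.6 * 1.9 = 6.84 m^2
q = P / A = 1111 / 6.84
= 162.4269 kPa

162.4269 kPa


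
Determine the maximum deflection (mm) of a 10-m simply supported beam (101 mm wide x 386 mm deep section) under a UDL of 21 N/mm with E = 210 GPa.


I = 101 * 386^3 / 12 = 484063171.33 mm^4
L = 10000.0 mm, w = 21 N/mm, E = 210000.0 MPa
delta = 5 * w * L^4 / (384 * E * I)
= 5 * 21 * 10000.0^4 / (384 * 210000.0 * 484063171.33)
= 26.899 mm

26.899 mm


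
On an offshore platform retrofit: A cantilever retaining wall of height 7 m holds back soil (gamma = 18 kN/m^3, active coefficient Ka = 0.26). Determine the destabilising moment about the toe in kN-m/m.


Pa = 0.5 * Ka * gamma * H^2
= 0.5 * 0.26 * 18 * 7^2
= 114.66 kN/m
Arm = H / 3 = 7 / 3 = 2.3333 m
Mo = Pa * arm = Pa * H / 3 = 114.66 * 7 / 3 = 267.54 kN-m/m

267.54 kN-m/m


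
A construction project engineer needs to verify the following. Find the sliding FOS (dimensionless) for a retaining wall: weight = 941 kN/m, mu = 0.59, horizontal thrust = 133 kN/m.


Resisting force = mu * W = 0.59 * 941 = 555.19 kN/m
FOS = Resisting / Driving = 555.19 / 133
= 4.1744 (dimensionless)

4.1744 (dimensionless)


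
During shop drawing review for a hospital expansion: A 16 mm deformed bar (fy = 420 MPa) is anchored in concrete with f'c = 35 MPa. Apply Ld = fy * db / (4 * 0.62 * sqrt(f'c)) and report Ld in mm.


Ld = (fy * db) / (4 * 0.62 * sqrt(f'c))
= (420 * 16) / (4 * 0.62 * sqrt(35))
= 6720 / 14.6719
= 458.02 mm

458.02 mm


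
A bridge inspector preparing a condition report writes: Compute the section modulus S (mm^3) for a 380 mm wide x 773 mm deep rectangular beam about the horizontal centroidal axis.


S = b * h^2 / 6
= 380 * 773^2 / 6
= 380 * 597529 / 6
= 37843503.33 mm^3

37843503.33 mm^3


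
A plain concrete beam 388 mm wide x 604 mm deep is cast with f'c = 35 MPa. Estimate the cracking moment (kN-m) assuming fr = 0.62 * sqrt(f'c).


fr = 0.62 * sqrt(35) = 0.62 * 5.9161 = 3.668 MPa
I = 388 * 604^3 / 12 = 7124613269.33 mm^4
y_t = 302.0 mm
M_cr = fr * I / y_t = 3.668 * 7124613269.33 / 302.0 N-mm
= 86.5327 kN-m

86.5327 kN-m


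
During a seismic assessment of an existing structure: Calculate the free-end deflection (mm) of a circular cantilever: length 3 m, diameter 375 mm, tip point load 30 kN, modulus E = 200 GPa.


I = pi * d^4 / 64 = pi * 375^4 / 64 = 970722217.33 mm^4
L = 3000.0 mm, P = 30000.0 N, E = 200000.0 MPa
delta = P * L^3 / (3 * E * I)
= 30000.0 * 3000.0^3 / (3 * 200000.0 * 970722217.33)
= 1.3907 mm

1.3907 mm


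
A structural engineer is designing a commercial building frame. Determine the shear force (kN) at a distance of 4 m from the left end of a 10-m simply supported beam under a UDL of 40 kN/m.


R_A = w * L / 2 = 40 * 10 / 2 = 200.0 kN
V(x) = R_A - w * x = 200.0 - 40 * 4
= 40.0 kN

40.0 kN


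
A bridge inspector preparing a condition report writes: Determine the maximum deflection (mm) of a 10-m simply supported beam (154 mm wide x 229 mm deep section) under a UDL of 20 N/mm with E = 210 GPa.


I = 154 * 229^3 / 12 = 154115358.83 mm^4
L = 10000.0 mm, w = 20 N/mm, E = 210000.0 MPa
delta = 5 * w * L^4 / (384 * E * I)
= 5 * 20 * 10000.0^4 / (384 * 210000.0 * 154115358.83)
= 80.4644 mm

80.4644 mm


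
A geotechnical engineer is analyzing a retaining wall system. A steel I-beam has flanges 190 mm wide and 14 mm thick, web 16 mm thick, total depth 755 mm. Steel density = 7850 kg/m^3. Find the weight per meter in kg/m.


A_flanges = 2 * 190 * 14 = 5320 mm^2
A_web = (755 - 2 * 14) * 16 = 11632 mm^2
A_total = 5320 + 11632 = 16952 mm^2 = 0.016952 m^2
Weight = rho * A = 7850 * 0.016952 = 133.0732 kg/m

133.0732 kg/m


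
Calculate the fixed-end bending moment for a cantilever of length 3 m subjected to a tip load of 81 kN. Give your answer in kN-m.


For a cantilever with a point load at the free end:
M_max = P * L = 81 * 3 = 243 kN-m

243 kN-m


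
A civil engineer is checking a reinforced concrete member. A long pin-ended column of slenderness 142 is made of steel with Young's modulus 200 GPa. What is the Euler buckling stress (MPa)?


sigma_cr = pi^2 * E / lambda^2
= 9.8696 * 200000.0 / 142^2
= 9.8696 * 200000.0 / 20164
= 97.8933 MPa

97.8933 MPa


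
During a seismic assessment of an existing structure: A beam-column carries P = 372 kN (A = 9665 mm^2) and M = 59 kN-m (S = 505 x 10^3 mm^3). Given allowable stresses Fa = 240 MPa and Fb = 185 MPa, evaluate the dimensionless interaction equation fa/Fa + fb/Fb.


f_a = P / A = 372000.0 / 9665 = 38.4894 MPa
f_b = M / S = 59000000.0 / 505000.0 = 116.8317 MPa
Ratio = f_a / Fa + f_b / Fb
= 38.4894 / 240 + 116.8317 / 185
= 0.7919 (dimensionless)

0.7919 (dimensionless)


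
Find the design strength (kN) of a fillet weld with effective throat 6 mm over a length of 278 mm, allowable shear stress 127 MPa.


Strength = throat * length * allowable stress
= 6 * 278 * 127 N
= 211836 N
= 211.84 kN

211.84 kN


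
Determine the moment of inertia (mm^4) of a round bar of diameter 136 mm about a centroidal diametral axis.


r = d / 2 = 136 / 2 = 68.0 mm
I = pi * r^4 / 4 = pi * 68.0^4 / 4
= 16792893.44 mm^4

16792893.44 mm^4


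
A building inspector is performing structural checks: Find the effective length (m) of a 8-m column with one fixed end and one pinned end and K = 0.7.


L_eff = K * L
= 0.7 * 8
= 5.6 m

5.6 m


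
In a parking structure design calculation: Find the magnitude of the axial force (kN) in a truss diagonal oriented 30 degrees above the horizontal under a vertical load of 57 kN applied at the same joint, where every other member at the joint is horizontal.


At the joint, only the diagonal has a vertical component, so vertical equilibrium gives:
F * sin(30) = 57
F = 57 / sin(30)
= 57 / 0.5
= 114.0 kN

114.0 kN


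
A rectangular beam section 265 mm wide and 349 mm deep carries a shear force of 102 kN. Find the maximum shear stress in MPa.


A = b * h = 265 * 349 = 92485 mm^2
V = 102 kN = 102000.0 N
tau_max = 1.5 * V / A = 1.5 * 102000.0 / 92485
= 1.6543 MPa

1.6543 MPa


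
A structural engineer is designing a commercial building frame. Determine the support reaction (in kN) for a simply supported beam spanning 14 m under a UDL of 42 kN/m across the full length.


Total load = w * L = 42 * 14 = 588 kN
By symmetry, each reaction R = total / 2 = 588 / 2 = 294.0 kN

294.0 kN


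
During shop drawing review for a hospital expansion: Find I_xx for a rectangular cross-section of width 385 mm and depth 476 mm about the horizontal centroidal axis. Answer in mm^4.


I = b * h^3 / 12
= 385 * 476^3 / 12
= 385 * 107850176 / 12
= 3460193146.67 mm^4

3460193146.67 mm^4


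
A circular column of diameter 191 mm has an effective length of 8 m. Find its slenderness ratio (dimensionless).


Radius of gyration r = d / 4 = 191 / 4 = 47.75 mm
L_eff = 8000.0 mm
Slenderness ratio = L / r = 8000.0 / 47.75 = 167.54 (dimensionless)

167.54 (dimensionless)


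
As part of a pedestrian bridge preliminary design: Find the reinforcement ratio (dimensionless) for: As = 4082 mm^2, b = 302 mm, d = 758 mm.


rho = As / (b * d)
= 4082 / (302 * 758)
= 4082 / 228916
= 0.017832 (dimensionless)

0.017832 (dimensionless)


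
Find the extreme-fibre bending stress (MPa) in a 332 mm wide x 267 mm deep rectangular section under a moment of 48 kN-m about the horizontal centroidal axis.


I = b * h^3 / 12 = 332 * 267^3 / 12 = 526611843.0 mm^4
y = h / 2 = 267 / 2 = 133.5 mm
M = 48 kN-m = 48000000.0 N-mm
sigma = M * y / I = 48000000.0 * 133.5 / 526611843.0
= 12.17 MPa

12.17 MPa


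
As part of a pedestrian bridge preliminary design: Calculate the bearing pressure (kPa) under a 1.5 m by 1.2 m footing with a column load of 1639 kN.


A = 1.5 * 1.2 = 1.8 m^2
q = P / A = 1639 / 1.8
= 910.5556 kPa

910.5556 kPa


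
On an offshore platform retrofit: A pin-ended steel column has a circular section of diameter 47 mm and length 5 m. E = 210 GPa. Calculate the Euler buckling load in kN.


I = pi * d^4 / 64 = 239530.78 mm^4
L = 5000.0 mm
P_cr = pi^2 * E * I / L^2
= 9.8696 * 210000.0 * 239530.78 / 5000.0^2
= 19858.22 N = 19.8582 kN

19.8582 kN


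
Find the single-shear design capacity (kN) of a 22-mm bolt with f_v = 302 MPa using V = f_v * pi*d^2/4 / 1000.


A = pi * d^2 / 4 = pi * 22^2 / 4 = 380.1327 mm^2
V = f_v * A / 1000 = 302 * 380.1327 / 1000
= 114.8001 kN

114.8001 kN


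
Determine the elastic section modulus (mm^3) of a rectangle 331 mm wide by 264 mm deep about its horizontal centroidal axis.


S = b * h^2 / 6
= 331 * 264^2 / 6
= 331 * 69696 / 6
= 3844896.0 mm^3

3844896.0 mm^3


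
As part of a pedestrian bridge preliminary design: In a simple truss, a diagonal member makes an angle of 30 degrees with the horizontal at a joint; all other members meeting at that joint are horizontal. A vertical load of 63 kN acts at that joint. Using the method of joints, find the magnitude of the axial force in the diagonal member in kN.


At the joint, only the diagonal has a vertical component, so vertical equilibrium gives:
F * sin(30) = 63
F = 63 / sin(30)
= 63 / 0.5
= 126.0 kN

126.0 kN


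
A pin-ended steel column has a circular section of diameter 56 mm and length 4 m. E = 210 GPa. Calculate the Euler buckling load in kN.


I = pi * d^4 / 64 = 482749.69 mm^4
L = 4000.0 mm
P_cr = pi^2 * E * I / L^2
= 9.8696 * 210000.0 * 482749.69 / 4000.0^2
= 62534.7 N = 62.5347 kN

62.5347 kN


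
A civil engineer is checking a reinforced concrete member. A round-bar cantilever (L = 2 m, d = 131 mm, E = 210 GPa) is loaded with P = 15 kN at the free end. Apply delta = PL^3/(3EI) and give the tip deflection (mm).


I = pi * d^4 / 64 = pi * 131^4 / 64 = 14456231.07 mm^4
L = 2000.0 mm, P = 15000.0 N, E = 210000.0 MPa
delta = P * L^3 / (3 * E * I)
= 15000.0 * 2000.0^3 / (3 * 210000.0 * 14456231.07)
= 13.1761 mm

13.1761 mm


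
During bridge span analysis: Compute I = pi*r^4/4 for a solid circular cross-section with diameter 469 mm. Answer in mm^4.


r = d / 2 = 469 / 2 = 234.5 mm
I = pi * r^4 / 4 = pi * 234.5^4 / 4
= 2374987179.41 mm^4

2374987179.41 mm^4


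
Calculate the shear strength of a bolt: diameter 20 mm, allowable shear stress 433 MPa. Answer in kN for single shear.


A = pi * d^2 / 4 = pi * 20^2 / 4 = 314.1593 mm^2
V = f_v * A / 1000 = 433 * 314.1593 / 1000
= 136.031 kN

136.031 kN


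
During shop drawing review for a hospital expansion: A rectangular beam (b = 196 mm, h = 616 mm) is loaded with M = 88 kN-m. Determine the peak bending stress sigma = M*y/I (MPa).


I = b * h^3 / 12 = 196 * 616^3 / 12 = 3817833301.33 mm^4
y = h / 2 = 616 / 2 = 308.0 mm
M = 88 kN-m = 88000000.0 N-mm
sigma = M * y / I = 88000000.0 * 308.0 / 3817833301.33
= 7.1 MPa

7.1 MPa


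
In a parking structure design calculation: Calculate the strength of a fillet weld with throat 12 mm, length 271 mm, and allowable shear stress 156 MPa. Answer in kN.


Strength = throat * length * allowable stress
= 12 * 271 * 156 N
= 507312 N
= 507.31 kN

507.31 kN


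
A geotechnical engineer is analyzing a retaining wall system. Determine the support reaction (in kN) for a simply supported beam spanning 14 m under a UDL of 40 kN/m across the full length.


Total load = w * L = 40 * 14 = 560 kN
By symmetry, each reaction R = total / 2 = 560 / 2 = 280.0 kN

280.0 kN


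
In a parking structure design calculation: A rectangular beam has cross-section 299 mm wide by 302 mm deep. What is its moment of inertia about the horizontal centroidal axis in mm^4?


I = b * h^3 / 12
= 299 * 302^3 / 12
= 299 * 27543608 / 12
= 686294899.33 mm^4

686294899.33 mm^4


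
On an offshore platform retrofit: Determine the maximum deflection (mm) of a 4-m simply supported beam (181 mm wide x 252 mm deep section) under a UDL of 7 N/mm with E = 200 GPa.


I = 181 * 252^3 / 12 = 241378704.0 mm^4
L = 4000.0 mm, w = 7 N/mm, E = 200000.0 MPa
delta = 5 * w * L^4 / (384 * E * I)
= 5 * 7 * 4000.0^4 / (384 * 200000.0 * 241378704.0)
= 0.4833 mm

0.4833 mm


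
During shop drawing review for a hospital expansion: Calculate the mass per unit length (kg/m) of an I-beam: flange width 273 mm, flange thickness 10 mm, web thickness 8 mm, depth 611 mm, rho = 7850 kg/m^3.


A_flanges = 2 * 273 * 10 = 5460 mm^2
A_web = (611 - 2 * 10) * 8 = 4728 mm^2
A_total = 5460 + 4728 = 10188 mm^2 = 0.010188 m^2
Weight = rho * A = 7850 * 0.010188 = 79.9758 kg/m

79.9758 kg/m


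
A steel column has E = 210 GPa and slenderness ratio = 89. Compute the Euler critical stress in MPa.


sigma_cr = pi^2 * E / lambda^2
= 9.8696 * 210000.0 / 89^2
= 9.8696 * 210000.0 / 7921
= 261.661 MPa

261.661 MPa


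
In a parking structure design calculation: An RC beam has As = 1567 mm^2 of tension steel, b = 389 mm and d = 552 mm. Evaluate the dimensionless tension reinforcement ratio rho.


rho = As / (b * d)
= 1567 / (389 * 552)
= 1567 / 214728
= 0.007298 (dimensionless)

0.007298 (dimensionless)


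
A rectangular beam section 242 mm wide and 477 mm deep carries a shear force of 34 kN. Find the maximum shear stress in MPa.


A = b * h = 242 * 477 = 115434 mm^2
V = 34 kN = 34000.0 N
tau_max = 1.5 * V / A = 1.5 * 34000.0 / 115434
= 0.4418 MPa

0.4418 MPa


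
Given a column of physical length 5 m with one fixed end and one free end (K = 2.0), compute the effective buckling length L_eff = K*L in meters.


L_eff = K * L
= 2.0 * 5
= 10.0 m

10.0 m


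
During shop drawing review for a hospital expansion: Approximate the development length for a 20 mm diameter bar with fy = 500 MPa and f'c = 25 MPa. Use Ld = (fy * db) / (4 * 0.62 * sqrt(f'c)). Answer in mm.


Ld = (fy * db) / (4 * 0.62 * sqrt(f'c))
= (500 * 20) / (4 * 0.62 * sqrt(25))
= 10000 / 12.4
= 806.45 mm

806.45 mm


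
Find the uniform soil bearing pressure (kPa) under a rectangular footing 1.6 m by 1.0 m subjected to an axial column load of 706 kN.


A = 1.6 * 1.0 = 1.6 m^2
q = P / A = 706 / 1.6
= 441.25 kPa

441.25 kPa


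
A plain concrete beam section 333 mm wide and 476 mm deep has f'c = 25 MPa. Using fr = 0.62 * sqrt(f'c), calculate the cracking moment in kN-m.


fr = 0.62 * sqrt(25) = 0.62 * 5.0 = 3.1 MPa
I = 333 * 476^3 / 12 = 2992842384.0 mm^4
y_t = 238.0 mm
M_cr = fr * I / y_t = 3.1 * 2992842384.0 / 238.0 N-mm
= 38.9824 kN-m

38.9824 kN-m


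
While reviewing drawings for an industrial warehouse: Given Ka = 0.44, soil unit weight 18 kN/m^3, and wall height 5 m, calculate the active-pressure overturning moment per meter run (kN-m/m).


Pa = 0.5 * Ka * gamma * H^2
= 0.5 * 0.44 * 18 * 5^2
= 99.0 kN/m
Arm = H / 3 = 5 / 3 = 1.6667 m
Mo = Pa * arm = Pa * H / 3 = 99.0 * 5 / 3 = 165.0 kN-m/m

165.0 kN-m/m


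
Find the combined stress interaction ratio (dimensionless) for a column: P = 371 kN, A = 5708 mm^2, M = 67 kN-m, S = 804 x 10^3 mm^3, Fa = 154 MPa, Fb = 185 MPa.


f_a = P / A = 371000.0 / 5708 = 64.9965 MPa
f_b = M / S = 67000000.0 / 804000.0 = 83.3333 MPa
Ratio = f_a / Fa + f_b / Fb
= 64.9965 / 154 + 83.3333 / 185
= 0.8725 (dimensionless)

0.8725 (dimensionless)


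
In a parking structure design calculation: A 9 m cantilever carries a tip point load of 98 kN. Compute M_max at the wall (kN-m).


For a cantilever with a point load at the free end:
M_max = P * L = 98 * 9 = 882 kN-m

882 kN-m


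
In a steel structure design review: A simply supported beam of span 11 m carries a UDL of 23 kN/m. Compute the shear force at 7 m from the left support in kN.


R_A = w * L / 2 = 23 * 11 / 2 = 126.5 kN
V(x) = R_A - w * x = 126.5 - 23 * 7
= -34.5 kN

-34.5 kN


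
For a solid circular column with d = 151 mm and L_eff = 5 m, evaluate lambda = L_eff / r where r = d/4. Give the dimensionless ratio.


Radius of gyration r = d / 4 = 151 / 4 = 37.75 mm
L_eff = 5000.0 mm
Slenderness ratio = L / r = 5000.0 / 37.75 = 132.45 (dimensionless)

132.45 (dimensionless)


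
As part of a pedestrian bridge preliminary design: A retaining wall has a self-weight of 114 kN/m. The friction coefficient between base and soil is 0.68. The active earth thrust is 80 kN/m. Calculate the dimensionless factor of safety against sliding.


Resisting force = mu * W = 0.68 * 114 = 77.52 kN/m
FOS = Resisting / Driving = 77.52 / 80
= 0.969 (dimensionless)

0.969 (dimensionless)


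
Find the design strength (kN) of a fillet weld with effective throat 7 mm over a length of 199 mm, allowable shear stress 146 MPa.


Strength = throat * length * allowable stress
= 7 * 199 * 146 N
= 203378 N
= 203.38 kN

203.38 kN


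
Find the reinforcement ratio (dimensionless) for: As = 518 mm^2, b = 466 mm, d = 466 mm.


rho = As / (b * d)
= 518 / (466 * 466)
= 518 / 217156
= 0.002385 (dimensionless)

0.002385 (dimensionless)


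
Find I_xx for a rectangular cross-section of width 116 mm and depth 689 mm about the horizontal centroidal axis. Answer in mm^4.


I = b * h^3 / 12
= 116 * 689^3 / 12
= 116 * 327082769 / 12
= 3161800100.33 mm^4

3161800100.33 mm^4


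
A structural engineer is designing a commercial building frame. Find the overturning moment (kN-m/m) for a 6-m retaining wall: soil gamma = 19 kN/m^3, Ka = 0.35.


Pa = 0.5 * Ka * gamma * H^2
= 0.5 * 0.35 * 19 * 6^2
= 119.7 kN/m
Arm = H / 3 = 6 / 3 = 2.0 m
Mo = Pa * arm = Pa * H / 3 = 119.7 * 6 / 3 = 239.4 kN-m/m

239.4 kN-m/m


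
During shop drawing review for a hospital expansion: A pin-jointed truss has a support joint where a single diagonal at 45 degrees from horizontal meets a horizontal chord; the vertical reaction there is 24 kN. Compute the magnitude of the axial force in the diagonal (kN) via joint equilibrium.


At the joint, only the diagonal has a vertical component, so vertical equilibrium gives:
F * sin(45) = 24
F = 24 / sin(45)
= 24 / 0.707107
= 33.94 kN

33.94 kN


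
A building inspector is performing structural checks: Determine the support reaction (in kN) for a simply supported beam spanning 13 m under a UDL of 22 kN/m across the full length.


Total load = w * L = 22 * 13 = 286 kN
By symmetry, each reaction R = total / 2 = 286 / 2 = 143.0 kN

143.0 kN


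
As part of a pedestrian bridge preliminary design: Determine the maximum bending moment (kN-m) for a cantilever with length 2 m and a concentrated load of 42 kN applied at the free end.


For a cantilever with a point load at the free end:
M_max = P * L = 42 * 2 = 84 kN-m

84 kN-m


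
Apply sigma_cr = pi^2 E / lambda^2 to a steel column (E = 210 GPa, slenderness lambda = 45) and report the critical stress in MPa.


sigma_cr = pi^2 * E / lambda^2
= 9.8696 * 210000.0 / 45^2
= 9.8696 * 210000.0 / 2025
= 1023.5145 MPa

1023.5145 MPa


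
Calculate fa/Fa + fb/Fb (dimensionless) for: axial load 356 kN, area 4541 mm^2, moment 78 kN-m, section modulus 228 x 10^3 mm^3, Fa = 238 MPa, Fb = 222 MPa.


f_a = P / A = 356000.0 / 4541 = 78.3968 MPa
f_b = M / S = 78000000.0 / 228000.0 = 342.1053 MPa
Ratio = f_a / Fa + f_b / Fb
= 78.3968 / 238 + 342.1053 / 222
= 1.8704 (dimensionless)

1.8704 (dimensionless)


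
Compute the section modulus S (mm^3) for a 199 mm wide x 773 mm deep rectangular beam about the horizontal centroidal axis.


S = b * h^2 / 6
= 199 * 773^2 / 6
= 199 * 597529 / 6
= 19818045.17 mm^3

19818045.17 mm^3


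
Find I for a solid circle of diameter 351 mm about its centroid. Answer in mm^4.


r = d / 2 = 351 / 2 = 175.5 mm
I = pi * r^4 / 4 = pi * 175.5^4 / 4
= 745072208.91 mm^4

745072208.91 mm^4


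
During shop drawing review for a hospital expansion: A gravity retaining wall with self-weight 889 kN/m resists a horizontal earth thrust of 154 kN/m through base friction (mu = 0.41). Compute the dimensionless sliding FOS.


Resisting force = mu * W = 0.41 * 889 = 364.49 kN/m
FOS = Resisting / Driving = 364.49 / 154
= 2.3668 (dimensionless)

2.3668 (dimensionless)


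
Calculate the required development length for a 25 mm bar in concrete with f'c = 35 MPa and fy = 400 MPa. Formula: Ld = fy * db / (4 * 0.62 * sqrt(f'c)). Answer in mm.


Ld = (fy * db) / (4 * 0.62 * sqrt(f'c))
= (400 * 25) / (4 * 0.62 * sqrt(35))
= 10000 / 14.6719
= 681.58 mm

681.58 mm


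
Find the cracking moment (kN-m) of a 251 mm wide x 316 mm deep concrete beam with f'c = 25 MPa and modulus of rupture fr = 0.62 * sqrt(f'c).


fr = 0.62 * sqrt(25) = 0.62 * 5.0 = 3.1 MPa
I = 251 * 316^3 / 12 = 660014874.67 mm^4
y_t = 158.0 mm
M_cr = fr * I / y_t = 3.1 * 660014874.67 / 158.0 N-mm
= 12.9497 kN-m

12.9497 kN-m


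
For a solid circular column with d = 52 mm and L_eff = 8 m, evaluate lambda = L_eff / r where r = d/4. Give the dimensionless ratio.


Radius of gyration r = d / 4 = 52 / 4 = 13.0 mm
L_eff = 8000.0 mm
Slenderness ratio = L / r = 8000.0 / 13.0 = 615.38 (dimensionless)

615.38 (dimensionless)


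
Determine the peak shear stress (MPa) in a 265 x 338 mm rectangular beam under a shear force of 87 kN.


A = b * h = 265 * 338 = 89570 mm^2
V = 87 kN = 87000.0 N
tau_max = 1.5 * V / A = 1.5 * 87000.0 / 89570
= 1.457 MPa

1.457 MPa


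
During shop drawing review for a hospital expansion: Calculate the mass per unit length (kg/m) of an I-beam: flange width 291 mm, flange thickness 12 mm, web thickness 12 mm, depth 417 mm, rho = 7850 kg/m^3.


A_flanges = 2 * 291 * 12 = 6984 mm^2
A_web = (417 - 2 * 12) * 12 = 4716 mm^2
A_total = 6984 + 4716 = 11700 mm^2 = 0.011700 m^2
Weight = rho * A = 7850 * 0.011700 = 91.845 kg/m

91.845 kg/m


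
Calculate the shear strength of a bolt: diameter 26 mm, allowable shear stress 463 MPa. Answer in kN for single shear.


A = pi * d^2 / 4 = pi * 26^2 / 4 = 530.9292 mm^2
V = f_v * A / 1000 = 463 * 530.9292 / 1000
= 245.8202 kN

245.8202 kN


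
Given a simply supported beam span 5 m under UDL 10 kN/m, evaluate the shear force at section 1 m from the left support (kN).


R_A = w * L / 2 = 10 * 5 / 2 = 25.0 kN
V(x) = R_A - w * x = 25.0 - 10 * 1
= 15.0 kN

15.0 kN


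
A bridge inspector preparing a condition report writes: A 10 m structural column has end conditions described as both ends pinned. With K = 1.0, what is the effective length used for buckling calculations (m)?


L_eff = K * L
= 1.0 * 10
= 10.0 m

10.0 m


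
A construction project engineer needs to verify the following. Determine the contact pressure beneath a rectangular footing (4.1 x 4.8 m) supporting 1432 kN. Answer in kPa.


A = 4.1 * 4.8 = 19.68 m^2
q = P / A = 1432 / 19.68
= 72.7642 kPa

72.7642 kPa


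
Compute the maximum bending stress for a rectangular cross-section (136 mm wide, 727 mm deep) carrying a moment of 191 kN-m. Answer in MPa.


I = b * h^3 / 12 = 136 * 727^3 / 12 = 4354726607.33 mm^4
y = h / 2 = 727 / 2 = 363.5 mm
M = 191 kN-m = 191000000.0 N-mm
sigma = M * y / I = 191000000.0 * 363.5 / 4354726607.33
= 15.94 MPa

15.94 MPa


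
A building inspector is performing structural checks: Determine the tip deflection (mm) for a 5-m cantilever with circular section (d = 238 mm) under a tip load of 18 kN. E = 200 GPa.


I = pi * d^4 / 64 = pi * 238^4 / 64 = 157498973.25 mm^4
L = 5000.0 mm, P = 18000.0 N, E = 200000.0 MPa
delta = P * L^3 / (3 * E * I)
= 18000.0 * 5000.0^3 / (3 * 200000.0 * 157498973.25)
= 23.8097 mm

23.8097 mm


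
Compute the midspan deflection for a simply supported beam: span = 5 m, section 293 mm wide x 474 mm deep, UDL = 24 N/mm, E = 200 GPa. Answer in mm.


I = 293 * 474^3 / 12 = 2600287686.0 mm^4
L = 5000.0 mm, w = 24 N/mm, E = 200000.0 MPa
delta = 5 * w * L^4 / (384 * E * I)
= 5 * 24 * 5000.0^4 / (384 * 200000.0 * 2600287686.0)
= 0.3756 mm

0.3756 mm


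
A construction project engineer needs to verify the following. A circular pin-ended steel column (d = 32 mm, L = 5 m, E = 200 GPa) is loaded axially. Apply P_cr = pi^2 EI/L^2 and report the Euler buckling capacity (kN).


I = pi * d^4 / 64 = 51471.85 mm^4
L = 5000.0 mm
P_cr = pi^2 * E * I / L^2
= 9.8696 * 200000.0 * 51471.85 / 5000.0^2
= 4064.05 N = 4.0641 kN

4.0641 kN


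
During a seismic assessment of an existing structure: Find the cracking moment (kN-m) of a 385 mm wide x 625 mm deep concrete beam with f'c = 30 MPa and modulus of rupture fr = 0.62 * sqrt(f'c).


fr = 0.62 * sqrt(30) = 0.62 * 5.4772 = 3.3959 MPa
I = 385 * 625^3 / 12 = 7832845052.08 mm^4
y_t = 312.5 mm
M_cr = fr * I / y_t = 3.3959 * 7832845052.08 / 312.5 N-mm
= 85.1181 kN-m

85.1181 kN-m


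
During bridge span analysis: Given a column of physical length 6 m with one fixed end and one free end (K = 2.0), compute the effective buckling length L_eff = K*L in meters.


L_eff = K * L
= 2.0 * 6
= 12.0 m

12.0 m


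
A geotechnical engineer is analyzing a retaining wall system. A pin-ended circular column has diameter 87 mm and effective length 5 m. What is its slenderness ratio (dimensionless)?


Radius of gyration r = d / 4 = 87 / 4 = 21.75 mm
L_eff = 5000.0 mm
Slenderness ratio = L / r = 5000.0 / 21.75 = 229.89 (dimensionless)

229.89 (dimensionless)


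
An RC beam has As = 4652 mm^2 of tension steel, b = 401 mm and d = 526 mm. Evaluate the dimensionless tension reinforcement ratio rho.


rho = As / (b * d)
= 4652 / (401 * 526)
= 4652 / 210926
= 0.022055 (dimensionless)

0.022055 (dimensionless)


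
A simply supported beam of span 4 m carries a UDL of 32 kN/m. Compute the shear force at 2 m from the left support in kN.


R_A = w * L / 2 = 32 * 4 / 2 = 64.0 kN
V(x) = R_A - w * x = 64.0 - 32 * 2
= 0.0 kN

0.0 kN


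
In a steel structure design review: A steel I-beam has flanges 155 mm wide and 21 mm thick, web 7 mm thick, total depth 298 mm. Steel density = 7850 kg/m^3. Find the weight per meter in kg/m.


A_flanges = 2 * 155 * 21 = 6510 mm^2
A_web = (298 - 2 * 21) * 7 = 1792 mm^2
A_total = 6510 + 1792 = 8302 mm^2 = 0.008302 m^2
Weight = rho * A = 7850 * 0.008302 = 65.1707 kg/m

65.1707 kg/m


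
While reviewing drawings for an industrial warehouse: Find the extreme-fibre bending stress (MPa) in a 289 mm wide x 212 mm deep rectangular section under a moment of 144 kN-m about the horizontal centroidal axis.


I = b * h^3 / 12 = 289 * 212^3 / 12 = 229469082.67 mm^4
y = h / 2 = 212 / 2 = 106.0 mm
M = 144 kN-m = 144000000.0 N-mm
sigma = M * y / I = 144000000.0 * 106.0 / 229469082.67
= 66.52 MPa

66.52 MPa


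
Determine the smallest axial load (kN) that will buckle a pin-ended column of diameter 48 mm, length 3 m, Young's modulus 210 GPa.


I = pi * d^4 / 64 = 260576.26 mm^4
L = 3000.0 mm
P_cr = pi^2 * E * I / L^2
= 9.8696 * 210000.0 * 260576.26 / 3000.0^2
= 60008.31 N = 60.0083 kN

60.0083 kN


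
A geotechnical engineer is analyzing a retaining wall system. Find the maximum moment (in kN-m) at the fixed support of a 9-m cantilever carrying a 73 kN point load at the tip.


For a cantilever with a point load at the free end:
M_max = P * L = 73 * 9 = 657 kN-m

657 kN-m


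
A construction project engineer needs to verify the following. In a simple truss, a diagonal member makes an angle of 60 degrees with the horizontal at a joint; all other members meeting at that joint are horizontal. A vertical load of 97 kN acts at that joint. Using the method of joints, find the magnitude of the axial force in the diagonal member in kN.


At the joint, only the diagonal has a vertical component, so vertical equilibrium gives:
F * sin(60) = 97
F = 97 / sin(60)
= 97 / 0.866025
= 112.01 kN

112.01 kN


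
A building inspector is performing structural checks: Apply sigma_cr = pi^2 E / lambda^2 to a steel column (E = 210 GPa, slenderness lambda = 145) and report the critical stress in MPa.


sigma_cr = pi^2 * E / lambda^2
= 9.8696 * 210000.0 / 145^2
= 9.8696 * 210000.0 / 21025
= 98.5787 MPa

98.5787 MPa


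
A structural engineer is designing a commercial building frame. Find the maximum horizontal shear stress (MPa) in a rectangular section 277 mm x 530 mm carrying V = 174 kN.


A = b * h = 277 * 530 = 146810 mm^2
V = 174 kN = 174000.0 N
tau_max = 1.5 * V / A = 1.5 * 174000.0 / 146810
= 1.7778 MPa

1.7778 MPa


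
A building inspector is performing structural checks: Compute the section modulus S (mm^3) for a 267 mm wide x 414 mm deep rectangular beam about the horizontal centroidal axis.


S = b * h^2 / 6
= 267 * 414^2 / 6
= 267 * 171396 / 6
= 7627122.0 mm^3

7627122.0 mm^3


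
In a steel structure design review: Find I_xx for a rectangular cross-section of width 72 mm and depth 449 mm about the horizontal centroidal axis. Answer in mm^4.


I = b * h^3 / 12
= 72 * 449^3 / 12
= 72 * 90518849 / 12
= 543113094.0 mm^4

543113094.0 mm^4


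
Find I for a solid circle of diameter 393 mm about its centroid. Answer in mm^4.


r = d / 2 = 393 / 2 = 196.5 mm
I = pi * r^4 / 4 = pi * 196.5^4 / 4
= 1170954716.44 mm^4

1170954716.44 mm^4


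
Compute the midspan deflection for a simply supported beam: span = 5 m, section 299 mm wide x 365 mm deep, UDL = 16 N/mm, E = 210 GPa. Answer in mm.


I = 299 * 365^3 / 12 = 1211625864.58 mm^4
L = 5000.0 mm, w = 16 N/mm, E = 210000.0 MPa
delta = 5 * w * L^4 / (384 * E * I)
= 5 * 16 * 5000.0^4 / (384 * 210000.0 * 1211625864.58)
= 0.5117 mm

0.5117 mm


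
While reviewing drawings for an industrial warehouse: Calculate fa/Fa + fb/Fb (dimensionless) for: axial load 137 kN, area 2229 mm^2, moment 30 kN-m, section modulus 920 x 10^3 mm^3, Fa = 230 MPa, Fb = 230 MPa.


f_a = P / A = 137000.0 / 2229 = 61.4625 MPa
f_b = M / S = 30000000.0 / 920000.0 = 32.6087 MPa
Ratio = f_a / Fa + f_b / Fb
= 61.4625 / 230 + 32.6087 / 230
= 0.409 (dimensionless)

0.409 (dimensionless)


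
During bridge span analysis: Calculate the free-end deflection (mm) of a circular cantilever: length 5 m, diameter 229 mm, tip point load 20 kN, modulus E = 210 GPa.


I = pi * d^4 / 64 = pi * 229^4 / 64 = 134993180.01 mm^4
L = 5000.0 mm, P = 20000.0 N, E = 210000.0 MPa
delta = P * L^3 / (3 * E * I)
= 20000.0 * 5000.0^3 / (3 * 210000.0 * 134993180.01)
= 29.396 mm

29.396 mm


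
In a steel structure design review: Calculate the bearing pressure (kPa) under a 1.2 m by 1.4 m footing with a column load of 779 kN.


A = 1.2 * 1.4 = 1.68 m^2
q = P / A = 779 / 1.68
= 463.6905 kPa

463.6905 kPa


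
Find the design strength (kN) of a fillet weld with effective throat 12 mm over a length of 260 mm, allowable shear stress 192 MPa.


Strength = throat * length * allowable stress
= 12 * 260 * 192 N
= 599040 N
= 599.04 kN

599.04 kN


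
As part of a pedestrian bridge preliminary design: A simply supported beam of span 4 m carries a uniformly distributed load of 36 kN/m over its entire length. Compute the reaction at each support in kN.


Total load = w * L = 36 * 4 = 144 kN
By symmetry, each reaction R = total / 2 = 144 / 2 = 72.0 kN

72.0 kN


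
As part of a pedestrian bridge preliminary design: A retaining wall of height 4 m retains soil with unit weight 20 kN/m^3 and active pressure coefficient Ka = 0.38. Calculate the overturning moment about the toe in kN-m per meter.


Pa = 0.5 * Ka * gamma * H^2
= 0.5 * 0.38 * 20 * 4^2
= 60.8 kN/m
Arm = H / 3 = 4 / 3 = 1.3333 m
Mo = Pa * arm = Pa * H / 3 = 60.8 * 4 / 3 = 81.0667 kN-m/m

81.0667 kN-m/m


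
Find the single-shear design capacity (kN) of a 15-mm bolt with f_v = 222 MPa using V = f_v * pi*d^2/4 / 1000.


A = pi * d^2 / 4 = pi * 15^2 / 4 = 176.7146 mm^2
V = f_v * A / 1000 = 222 * 176.7146 / 1000
= 39.2306 kN

39.2306 kN


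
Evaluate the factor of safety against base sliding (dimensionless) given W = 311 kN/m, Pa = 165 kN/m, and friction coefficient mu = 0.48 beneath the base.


Resisting force = mu * W = 0.48 * 311 = 149.28 kN/m
FOS = Resisting / Driving = 149.28 / 165
= 0.9047 (dimensionless)

0.9047 (dimensionless)


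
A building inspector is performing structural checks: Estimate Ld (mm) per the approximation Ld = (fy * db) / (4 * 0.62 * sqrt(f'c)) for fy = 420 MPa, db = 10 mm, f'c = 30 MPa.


Ld = (fy * db) / (4 * 0.62 * sqrt(f'c))
= (420 * 10) / (4 * 0.62 * sqrt(30))
= 4200 / 13.5835
= 309.2 mm

309.2 mm


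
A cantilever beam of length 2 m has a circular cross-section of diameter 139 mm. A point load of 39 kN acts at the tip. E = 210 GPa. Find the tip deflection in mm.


I = pi * d^4 / 64 = pi * 139^4 / 64 = 18324372.0 mm^4
L = 2000.0 mm, P = 39000.0 N, E = 210000.0 MPa
delta = P * L^3 / (3 * E * I)
= 39000.0 * 2000.0^3 / (3 * 210000.0 * 18324372.0)
= 27.0262 mm

27.0262 mm


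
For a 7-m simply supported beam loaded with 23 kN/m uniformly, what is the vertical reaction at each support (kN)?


Total load = w * L = 23 * 7 = 161 kN
By symmetry, each reaction R = total / 2 = 161 / 2 = 80.5 kN

80.5 kN


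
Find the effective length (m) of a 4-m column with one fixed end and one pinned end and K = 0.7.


L_eff = K * L
= 0.7 * 4
= 2.8 m

2.8 m


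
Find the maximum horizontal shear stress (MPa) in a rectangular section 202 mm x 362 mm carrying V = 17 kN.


A = b * h = 202 * 362 = 73124 mm^2
V = 17 kN = 17000.0 N
tau_max = 1.5 * V / A = 1.5 * 17000.0 / 73124
= 0.3487 MPa

0.3487 MPa


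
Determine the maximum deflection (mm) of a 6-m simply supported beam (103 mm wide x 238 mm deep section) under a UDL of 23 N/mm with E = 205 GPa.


I = 103 * 238^3 / 12 = 115714251.33 mm^4
L = 6000.0 mm, w = 23 N/mm, E = 205000.0 MPa
delta = 5 * w * L^4 / (384 * E * I)
= 5 * 23 * 6000.0^4 / (384 * 205000.0 * 115714251.33)
= 16.3618 mm

16.3618 mm


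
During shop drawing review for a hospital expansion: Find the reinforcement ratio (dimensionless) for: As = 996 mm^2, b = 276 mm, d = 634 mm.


rho = As / (b * d)
= 996 / (276 * 634)
= 996 / 174984
= 0.005692 (dimensionless)

0.005692 (dimensionless)


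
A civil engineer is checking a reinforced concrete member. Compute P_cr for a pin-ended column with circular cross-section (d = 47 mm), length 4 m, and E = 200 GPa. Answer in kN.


I = pi * d^4 / 64 = 239530.78 mm^4
L = 4000.0 mm
P_cr = pi^2 * E * I / L^2
= 9.8696 * 200000.0 * 239530.78 / 4000.0^2
= 29550.93 N = 29.5509 kN

29.5509 kN


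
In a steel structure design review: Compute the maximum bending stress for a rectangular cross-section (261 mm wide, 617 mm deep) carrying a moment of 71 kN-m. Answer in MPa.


I = b * h^3 / 12 = 261 * 617^3 / 12 = 5108751207.75 mm^4
y = h / 2 = 617 / 2 = 308.5 mm
M = 71 kN-m = 71000000.0 N-mm
sigma = M * y / I = 71000000.0 * 308.5 / 5108751207.75
= 4.29 MPa

4.29 MPa


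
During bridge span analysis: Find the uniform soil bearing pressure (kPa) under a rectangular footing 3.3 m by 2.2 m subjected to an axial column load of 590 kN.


A = 3.3 * 2.2 = 7.26 m^2
q = P / A = 590 / 7.26
= 81.2672 kPa

81.2672 kPa


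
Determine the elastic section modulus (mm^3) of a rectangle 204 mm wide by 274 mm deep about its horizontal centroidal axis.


S = b * h^2 / 6
= 204 * 274^2 / 6
= 204 * 75076 / 6
= 2552584.0 mm^3

2552584.0 mm^3
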